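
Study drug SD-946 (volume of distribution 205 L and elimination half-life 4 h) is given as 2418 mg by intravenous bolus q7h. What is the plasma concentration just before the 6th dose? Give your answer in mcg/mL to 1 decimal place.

5.0 mcg/mL

f = (1/2)^(τ/t½) = (1/2)^(7/4) ≈ 0.2973.
C₀ = D/Vd = 2418/205 ≈ 11.795 mcg/mL.
Before the 6th dose, 5 doses have been given. Superposition: Cmin = C₀·(f + f² + … + f^5).
≈ 11.795 × (0.2973 + 0.0884 + 0.0263 + 0.0078 + 0.0023) ≈ 11.795 × 0.4221 ≈ 4.979 mcg/mL.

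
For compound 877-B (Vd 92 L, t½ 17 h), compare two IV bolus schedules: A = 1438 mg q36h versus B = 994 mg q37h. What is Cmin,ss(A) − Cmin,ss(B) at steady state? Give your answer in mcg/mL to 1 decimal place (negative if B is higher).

Regimen A: f = (1/2)^(36/17) ≈ 0.2304; Cmin,ss = (1438/92)·f/(1−f) ≈ 4.679 mcg/mL.
Regimen B: f = (1/2)^(37/17) ≈ 0.2212; Cmin,ss = (994/92)·f/(1−f) ≈ 3.069 mcg/mL.
Difference ≈ 4.679 − 3.069 ≈ 1.610 mcg/mL.

1.6 mcg/mL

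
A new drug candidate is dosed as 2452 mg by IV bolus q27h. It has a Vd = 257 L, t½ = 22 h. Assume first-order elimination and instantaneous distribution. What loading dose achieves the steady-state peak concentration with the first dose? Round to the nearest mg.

f = (1/2)^(27/22) ≈ 0.427124; accumulation ratio R = 1/(1−f) ≈ 1.74558.
Loading dose to hit Cmax,ss on first dose: D_load = D_maint·R ≈ 2452 × 1.74558 ≈ 4280.16 mg.

4280 mg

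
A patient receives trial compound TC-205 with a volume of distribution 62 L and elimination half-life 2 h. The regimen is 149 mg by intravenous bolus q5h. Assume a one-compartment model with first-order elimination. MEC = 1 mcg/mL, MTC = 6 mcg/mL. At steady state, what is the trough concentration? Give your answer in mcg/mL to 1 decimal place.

k = ln2/t½ = ln2/2 ≈ 0.346574 h⁻¹; fraction remaining f = e^(−kτ) = e^(−0.346574×5) ≈ 0.1768.
Accumulation ratio R = 1/(1 − f) ≈ 1/0.8232 ≈ 1.2148.
Each bolus raises the concentration by D/Vd = 149/62 ≈ 2.403 mcg/mL.
Cmax,ss = C₀/(1 − f) ≈ 2.403/0.8232 ≈ 2.919 mcg/mL.
One interval later, Cmin,ss = Cmax,ss·e^(−kτ) ≈ 2.919 × 0.1768 ≈ 0.516 mcg/mL.
Trough 0.5 mcg/mL vs MEC 1 mcg/mL: subtherapeutic.

0.5 mcg/mL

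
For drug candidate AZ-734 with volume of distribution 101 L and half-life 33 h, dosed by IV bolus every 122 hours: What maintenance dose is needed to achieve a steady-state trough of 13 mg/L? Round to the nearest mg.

15715 mg

τ/t½ = 122/33 ≈ 3.697, so f = (1/2)^(122/33) ≈ 0.077108.
Cmin,ss = (D/Vd)·f/(1−f), so D = Cmin,ss·Vd·(1−f)/f.
D = 13 × 101 × (1−f)/f ≈ 13 × 101 × 11.96882 ≈ 15715.06 mg.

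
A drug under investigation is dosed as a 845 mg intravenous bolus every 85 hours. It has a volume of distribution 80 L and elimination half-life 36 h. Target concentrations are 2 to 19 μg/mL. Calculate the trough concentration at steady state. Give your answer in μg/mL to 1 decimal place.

τ/t½ = 85/36 ≈ 2.3611, so fraction remaining f = (1/2)^(85/36) ≈ 0.1946.
Single-dose peak C₀ = D/Vd = 845/80 ≈ 10.562 μg/mL.
Steady-state trough Cmin,ss = C₀·f/(1−f) ≈ 10.562 × 0.1946/0.8054 ≈ 2.552 μg/mL.
Trough 2.6 μg/mL vs MEC 2 μg/mL: adequate.

2.6 μg/mL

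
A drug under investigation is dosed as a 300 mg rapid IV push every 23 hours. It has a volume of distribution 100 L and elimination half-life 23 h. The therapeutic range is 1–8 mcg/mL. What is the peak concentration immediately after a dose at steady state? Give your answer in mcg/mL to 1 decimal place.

The dosing interval is 1 half-life, so f = 2^(−1) = 0.5.
At steady state, R = 1/(1 − 0.5) = 2/1.
Single-dose peak C₀ = D/Vd = 300/100 = 3 mcg/mL.
Steady-state peak Cmax,ss = C₀·R = 3 × 2/1 ≈ 6.000 mcg/mL.
Peak 6.0 mcg/mL vs MTC 8 mcg/mL: below toxic threshold.

6.0 mcg/mL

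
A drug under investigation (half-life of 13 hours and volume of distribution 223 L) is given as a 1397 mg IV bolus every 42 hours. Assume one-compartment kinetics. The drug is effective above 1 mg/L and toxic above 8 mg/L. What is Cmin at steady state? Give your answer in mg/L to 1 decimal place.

k = ln2/t½ = ln2/13 ≈ 0.053319 h⁻¹; fraction remaining f = e^(−kτ) = e^(−0.053319×42) ≈ 0.1065.
Single-dose peak C₀ = D/Vd = 1397/223 ≈ 6.265 mg/L.
Steady-state trough Cmin,ss = C₀·f/(1−f) ≈ 6.265 × 0.1065/0.8935 ≈ 0.747 mg/L.
Trough 0.7 mg/L vs MEC 1 mg/L: subtherapeutic.

0.7 mg/L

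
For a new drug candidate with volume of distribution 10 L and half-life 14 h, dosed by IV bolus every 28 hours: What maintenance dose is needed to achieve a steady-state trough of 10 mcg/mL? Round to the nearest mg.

τ/t½ = 28/14 ≈ 2, so f = (1/2)^(28/14) ≈ 0.250000.
Cmin,ss = (D/Vd)·f/(1−f), so D = Cmin,ss·Vd·(1−f)/f.
D = 10 × 10 × (1−f)/f ≈ 10 × 10 × 3.00000 ≈ 300.00 mg.

300 mg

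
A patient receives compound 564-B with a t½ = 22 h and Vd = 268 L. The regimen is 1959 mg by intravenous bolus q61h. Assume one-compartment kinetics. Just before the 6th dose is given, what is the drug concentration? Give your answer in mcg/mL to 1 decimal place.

1.3 mcg/mL

f = (1/2)^(τ/t½) = (1/2)^(61/22) ≈ 0.1463.
C₀ = D/Vd = 1959/268 ≈ 7.310 mcg/mL.
Before the 6th dose, 5 doses have been given. Superposition: Cmin = C₀·(f + f² + … + f^5).
≈ 7.310 × (0.1463 + 0.0214 + 0.0031 + 0.0005 + 0.0001) ≈ 7.310 × 0.1714 ≈ 1.253 mcg/mL.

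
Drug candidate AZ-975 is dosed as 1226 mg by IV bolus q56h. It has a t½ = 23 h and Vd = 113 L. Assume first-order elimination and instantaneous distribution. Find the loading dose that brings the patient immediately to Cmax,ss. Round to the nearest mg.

f = (1/2)^(56/23) ≈ 0.184951; accumulation ratio R = 1/(1−f) ≈ 1.22692.
Loading dose to hit Cmax,ss on first dose: D_load = D_maint·R ≈ 1226 × 1.22692 ≈ 1504.20 mg.

1504 mg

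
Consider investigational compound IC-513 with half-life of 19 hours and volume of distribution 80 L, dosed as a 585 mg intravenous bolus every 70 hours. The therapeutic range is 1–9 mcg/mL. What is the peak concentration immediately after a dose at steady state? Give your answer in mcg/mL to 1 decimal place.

Over one 70-h interval, 70/19 ≈ 3.6842 half-lives elapse, leaving f ≈ 0.0778 of each dose.
At steady state, accumulation factor R = 1/(1 − e^(−kτ)) ≈ 1.0844.
Each bolus raises the concentration by D/Vd = 585/80 ≈ 7.312 mcg/mL.
Steady-state peak Cmax,ss = C₀·R ≈ 7.312 × 1.0844 ≈ 7.929 mcg/mL.
Peak 7.9 mcg/mL vs MTC 9 mcg/mL: below toxic threshold.

7.9 mcg/mL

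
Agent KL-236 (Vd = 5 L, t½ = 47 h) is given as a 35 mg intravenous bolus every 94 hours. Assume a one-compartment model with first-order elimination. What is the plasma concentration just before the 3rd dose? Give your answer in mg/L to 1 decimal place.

2.2 mg/L

f = (1/2)^(τ/t½) = (1/2)^(94/47) ≈ 0.2500.
C₀ = D/Vd = 35/5 ≈ 7.000 mg/L.
Before the 3rd dose, 2 doses have been given. Superposition: Cmin = C₀·(f + f²).
≈ 7.000 × (0.2500 + 0.0625) ≈ 7.000 × 0.3125 ≈ 2.188 mg/L.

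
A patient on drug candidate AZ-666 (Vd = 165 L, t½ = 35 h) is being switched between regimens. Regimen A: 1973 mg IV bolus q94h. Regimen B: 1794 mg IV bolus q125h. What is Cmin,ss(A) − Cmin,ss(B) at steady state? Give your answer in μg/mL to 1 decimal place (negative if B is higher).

1.2 μg/mL

Regimen A: f = (1/2)^(94/35) ≈ 0.1554; Cmin,ss = (1973/165)·f/(1−f) ≈ 2.200 μg/mL.
Regimen B: f = (1/2)^(125/35) ≈ 0.0841; Cmin,ss = (1794/165)·f/(1−f) ≈ 0.998 μg/mL.
Difference ≈ 2.200 − 0.998 ≈ 1.202 μg/mL.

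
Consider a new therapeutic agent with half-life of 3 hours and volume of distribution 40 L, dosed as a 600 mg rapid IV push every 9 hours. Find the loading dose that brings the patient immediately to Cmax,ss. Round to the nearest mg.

f = (1/2)^(9/3) ≈ 0.125000; accumulation ratio R = 1/(1−f) ≈ 1.14286.
Loading dose to hit Cmax,ss on first dose: D_load = D_maint·R ≈ 600 × 1.14286 ≈ 685.72 mg.

686 mg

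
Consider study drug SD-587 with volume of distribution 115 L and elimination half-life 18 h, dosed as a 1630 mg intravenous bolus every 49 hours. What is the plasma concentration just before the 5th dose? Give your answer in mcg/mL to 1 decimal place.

f = (1/2)^(τ/t½) = (1/2)^(49/18) ≈ 0.1515.
C₀ = D/Vd = 1630/115 ≈ 14.174 mcg/mL.
Before the 5th dose, 4 doses have been given. Superposition: Cmin = C₀·(f + f² + … + f^4).
≈ 14.174 × (0.1515 + 0.0230 + 0.0035 + 0.0005) ≈ 14.174 × 0.1785 ≈ 2.530 mcg/mL.

2.5 mcg/mL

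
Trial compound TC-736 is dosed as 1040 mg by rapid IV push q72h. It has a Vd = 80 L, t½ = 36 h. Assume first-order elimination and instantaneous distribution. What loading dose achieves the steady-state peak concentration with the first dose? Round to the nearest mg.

1387 mg

f = (1/2)^(72/36) ≈ 0.250000; accumulation ratio R = 1/(1−f) ≈ 1.33333.
Loading dose to hit Cmax,ss on first dose: D_load = D_maint·R ≈ 1040 × 1.33333 ≈ 1386.66 mg.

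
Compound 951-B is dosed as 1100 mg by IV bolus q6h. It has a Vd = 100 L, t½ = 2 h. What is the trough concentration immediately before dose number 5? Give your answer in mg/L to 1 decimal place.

f = (1/2)^(τ/t½) = (1/2)^(6/2) ≈ 0.1250.
C₀ = D/Vd = 1100/100 ≈ 11.000 mg/L.
Before the 5th dose, 4 doses have been given. Superposition: Cmin = C₀·(f + f² + … + f^4).
≈ 11.000 × (0.1250 + 0.0156 + 0.0020 + 0.0002) ≈ 11.000 × 0.1428 ≈ 1.571 mg/L.

1.6 mg/L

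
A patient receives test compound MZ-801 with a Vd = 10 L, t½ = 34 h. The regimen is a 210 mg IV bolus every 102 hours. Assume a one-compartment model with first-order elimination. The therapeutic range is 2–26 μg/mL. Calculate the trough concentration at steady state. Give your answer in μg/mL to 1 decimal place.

The dosing interval is 3 half-lives, so f = 2^(−3) = 0.125.
At steady state, R = 1/(1 − 0.125) = 8/7.
Single-dose peak C₀ = D/Vd = 210/10 = 21 μg/mL.
Steady-state peak Cmax,ss = C₀·R = 21 × 8/7 ≈ 24.000 μg/mL.
Steady-state trough Cmin,ss = Cmax,ss·f ≈ 24.000 × 0.125 ≈ 3.000 μg/mL.
Trough 3.0 μg/mL vs MEC 2 μg/mL: adequate.

3.0 μg/mL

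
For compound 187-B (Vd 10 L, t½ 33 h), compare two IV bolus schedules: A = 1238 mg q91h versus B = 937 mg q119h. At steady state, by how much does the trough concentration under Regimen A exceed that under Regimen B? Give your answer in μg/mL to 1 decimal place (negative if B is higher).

13.1 μg/mL

Regimen A: f = (1/2)^(91/33) ≈ 0.1479; Cmin,ss = (1238/10)·f/(1−f) ≈ 21.488 μg/mL.
Regimen B: f = (1/2)^(119/33) ≈ 0.0821; Cmin,ss = (937/10)·f/(1−f) ≈ 8.381 μg/mL.
Difference ≈ 21.488 − 8.381 ≈ 13.107 μg/mL.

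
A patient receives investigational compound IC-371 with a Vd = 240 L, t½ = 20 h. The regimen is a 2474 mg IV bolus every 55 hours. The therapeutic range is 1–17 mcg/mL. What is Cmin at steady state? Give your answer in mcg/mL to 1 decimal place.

1.8 mcg/mL

Over one 55-h interval, 55/20 ≈ 2.75 half-lives elapse, leaving f ≈ 0.1487 of each dose.
Single-dose peak C₀ = D/Vd = 2474/240 ≈ 10.308 mcg/mL.
Steady-state trough Cmin,ss = C₀·f/(1−f) ≈ 10.308 × 0.1487/0.8513 ≈ 1.801 mcg/mL.
Trough 1.8 mcg/mL vs MEC 1 mcg/mL: adequate.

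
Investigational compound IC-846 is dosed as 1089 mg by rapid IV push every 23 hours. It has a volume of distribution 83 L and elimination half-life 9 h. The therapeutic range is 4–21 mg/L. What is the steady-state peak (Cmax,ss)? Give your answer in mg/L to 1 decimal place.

15.8 mg/L

Over one 23-h interval, 23/9 ≈ 2.5556 half-lives elapse, leaving f ≈ 0.1701 of each dose.
At steady state, accumulation factor R = 1/(1 − e^(−kτ)) ≈ 1.2050.
Each bolus raises the concentration by D/Vd = 1089/83 ≈ 13.120 mg/L.
Steady-state peak Cmax,ss = C₀·R ≈ 13.120 × 1.2050 ≈ 15.810 mg/L.
Peak 15.8 mg/L vs MTC 21 mg/L: below toxic threshold.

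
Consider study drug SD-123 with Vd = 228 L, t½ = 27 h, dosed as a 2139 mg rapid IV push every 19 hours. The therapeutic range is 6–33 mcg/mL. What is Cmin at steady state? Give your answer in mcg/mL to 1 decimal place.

k = ln2/t½ = ln2/27 ≈ 0.025672 h⁻¹; fraction remaining f = e^(−kτ) = e^(−0.025672×19) ≈ 0.6140.
Accumulation ratio R = 1/(1 − f) ≈ 1/0.3860 ≈ 2.5907.
Single-dose peak C₀ = D/Vd = 2139/228 ≈ 9.382 mcg/mL.
Cmax,ss = C₀/(1 − f) ≈ 9.382/0.3860 ≈ 24.306 mcg/mL.
Steady-state trough Cmin,ss = Cmax,ss·f ≈ 24.306 × 0.6140 ≈ 14.924 mcg/mL.
Trough 14.9 mcg/mL vs MEC 6 mcg/mL: adequate.

14.9 mcg/mL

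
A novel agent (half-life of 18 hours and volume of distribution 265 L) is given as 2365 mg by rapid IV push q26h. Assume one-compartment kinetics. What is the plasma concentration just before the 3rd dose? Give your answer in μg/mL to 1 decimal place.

f = (1/2)^(τ/t½) = (1/2)^(26/18) ≈ 0.3674.
C₀ = D/Vd = 2365/265 ≈ 8.925 μg/mL.
Before the 3rd dose, 2 doses have been given. Superposition: Cmin = C₀·(f + f²).
≈ 8.925 × (0.3674 + 0.1350) ≈ 8.925 × 0.5024 ≈ 4.484 μg/mL.

4.5 μg/mL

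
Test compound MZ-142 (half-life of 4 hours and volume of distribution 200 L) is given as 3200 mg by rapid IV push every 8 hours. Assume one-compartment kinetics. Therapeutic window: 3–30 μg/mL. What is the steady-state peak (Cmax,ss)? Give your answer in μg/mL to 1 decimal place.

The dosing interval is 2 half-lives, so f = 2^(−2) = 0.25.
Accumulation ratio R = 1/(1 − f) = 1/0.75 = 4/3.
Single-dose peak C₀ = D/Vd = 3200/200 = 16 μg/mL.
Steady-state peak Cmax,ss = C₀·R = 16 × 4/3 ≈ 21.333 μg/mL.
Peak 21.3 μg/mL vs MTC 30 μg/mL: below toxic threshold.

21.3 μg/mL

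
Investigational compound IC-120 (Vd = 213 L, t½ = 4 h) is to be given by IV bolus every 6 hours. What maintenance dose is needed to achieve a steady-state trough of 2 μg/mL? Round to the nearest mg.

τ/t½ = 6/4 ≈ 1.5, so f = (1/2)^(6/4) ≈ 0.353553.
Cmin,ss = (D/Vd)·f/(1−f), so D = Cmin,ss·Vd·(1−f)/f.
D = 2 × 213 × (1−f)/f ≈ 2 × 213 × 1.82843 ≈ 778.91 mg.

779 mg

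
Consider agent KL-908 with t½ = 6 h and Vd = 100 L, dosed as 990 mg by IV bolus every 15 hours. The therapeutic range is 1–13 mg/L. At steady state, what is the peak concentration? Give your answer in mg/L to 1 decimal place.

Over one 15-h interval, 15/6 ≈ 2.5 half-lives elapse, leaving f ≈ 0.1768 of each dose.
Accumulation ratio R = 1/(1 − f) ≈ 1/0.8232 ≈ 1.2148.
Single-dose peak C₀ = D/Vd = 990/100 ≈ 9.900 mg/L.
Steady-state peak Cmax,ss = C₀·R ≈ 9.900 × 1.2148 ≈ 12.027 mg/L.
Peak 12.0 mg/L vs MTC 13 mg/L: below toxic threshold.

12.0 mg/L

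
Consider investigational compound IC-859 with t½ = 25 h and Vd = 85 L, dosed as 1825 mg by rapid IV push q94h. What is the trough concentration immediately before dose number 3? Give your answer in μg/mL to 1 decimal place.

f = (1/2)^(τ/t½) = (1/2)^(94/25) ≈ 0.0738.
C₀ = D/Vd = 1825/85 ≈ 21.471 μg/mL.
Before the 3rd dose, 2 doses have been given. Superposition: Cmin = C₀·(f + f²).
≈ 21.471 × (0.0738 + 0.0054) ≈ 21.471 × 0.0792 ≈ 1.701 μg/mL.

1.7 μg/mL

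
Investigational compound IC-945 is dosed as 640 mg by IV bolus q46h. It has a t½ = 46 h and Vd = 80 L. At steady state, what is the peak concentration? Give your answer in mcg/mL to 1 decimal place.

τ = 46 h = 1 half-life, so f = (1/2)^1 = 0.5.
At steady state, R = 1/(1 − 0.5) = 2/1.
Single-dose peak C₀ = D/Vd = 640/80 = 8 mcg/mL.
Steady-state peak Cmax,ss = C₀·R = 8 × 2/1 ≈ 16.000 mcg/mL.

16.0 mcg/mL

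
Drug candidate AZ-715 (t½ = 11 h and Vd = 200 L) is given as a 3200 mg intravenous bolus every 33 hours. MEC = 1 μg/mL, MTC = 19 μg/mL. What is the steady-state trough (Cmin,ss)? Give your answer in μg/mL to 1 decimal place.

2.3 μg/mL

τ = 33 h = 3 half-lives, so f = (1/2)^3 = 0.125.
Accumulation ratio R = 1/(1 − f) = 1/0.875 = 8/7.
Single-dose peak C₀ = D/Vd = 3200/200 = 16 μg/mL.
Steady-state peak Cmax,ss = C₀·R = 16 × 8/7 ≈ 18.286 μg/mL.
Steady-state trough Cmin,ss = Cmax,ss·f ≈ 18.286 × 0.125 ≈ 2.286 μg/mL.
Trough 2.3 μg/mL vs MEC 1 μg/mL: adequate.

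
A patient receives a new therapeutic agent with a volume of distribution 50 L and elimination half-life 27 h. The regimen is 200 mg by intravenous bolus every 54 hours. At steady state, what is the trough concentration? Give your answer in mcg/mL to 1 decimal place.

τ = 54 h = 2 half-lives, so f = (1/2)^2 = 0.25.
At steady state, R = 1/(1 − 0.25) = 4/3.
Single-dose peak C₀ = D/Vd = 200/50 = 4 mcg/mL.
Steady-state peak Cmax,ss = C₀·R = 4 × 4/3 ≈ 5.333 mcg/mL.
Steady-state trough Cmin,ss = Cmax,ss·f ≈ 5.333 × 0.25 ≈ 1.333 mcg/mL.

1.3 mcg/mL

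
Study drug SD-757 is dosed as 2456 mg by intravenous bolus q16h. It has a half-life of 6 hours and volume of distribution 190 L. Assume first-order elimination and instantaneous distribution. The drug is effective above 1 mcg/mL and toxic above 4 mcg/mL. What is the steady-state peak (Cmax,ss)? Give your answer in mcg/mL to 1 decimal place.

15.3 mcg/mL

τ/t½ = 16/6 ≈ 2.6667, so fraction remaining f = (1/2)^(16/6) ≈ 0.1575.
Accumulation ratio R = 1/(1 − f) ≈ 1/0.8425 ≈ 1.1869.
Each bolus raises the concentration by D/Vd = 2456/190 ≈ 12.926 mcg/mL.
Steady-state peak Cmax,ss = C₀·R ≈ 12.926 × 1.1869 ≈ 15.342 mcg/mL.
Peak 15.3 mcg/mL vs MTC 4 mcg/mL: exceeds toxic threshold.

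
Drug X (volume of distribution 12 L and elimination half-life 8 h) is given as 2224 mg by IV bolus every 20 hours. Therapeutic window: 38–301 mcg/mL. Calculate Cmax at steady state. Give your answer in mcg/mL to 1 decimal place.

Over one 20-h interval, 20/8 ≈ 2.5 half-lives elapse, leaving f ≈ 0.1768 of each dose.
Accumulation ratio R = 1/(1 − f) ≈ 1/0.8232 ≈ 1.2148.
Single-dose peak C₀ = D/Vd = 2224/12 ≈ 185.333 mcg/mL.
Steady-state peak Cmax,ss = C₀·R ≈ 185.333 × 1.2148 ≈ 225.143 mcg/mL.
Peak 225.1 mcg/mL vs MTC 301 mcg/mL: below toxic threshold.

225.1 mcg/mL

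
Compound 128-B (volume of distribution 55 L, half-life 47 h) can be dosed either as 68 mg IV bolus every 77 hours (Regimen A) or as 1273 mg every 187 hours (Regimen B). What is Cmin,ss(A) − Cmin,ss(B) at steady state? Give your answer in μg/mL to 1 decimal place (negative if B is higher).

Regimen A: f = (1/2)^(77/47) ≈ 0.3212; Cmin,ss = (68/55)·f/(1−f) ≈ 0.585 μg/mL.
Regimen B: f = (1/2)^(187/47) ≈ 0.0634; Cmin,ss = (1273/55)·f/(1−f) ≈ 1.567 μg/mL.
Difference ≈ 0.585 − 1.567 ≈ -0.982 μg/mL.

-1.0 μg/mL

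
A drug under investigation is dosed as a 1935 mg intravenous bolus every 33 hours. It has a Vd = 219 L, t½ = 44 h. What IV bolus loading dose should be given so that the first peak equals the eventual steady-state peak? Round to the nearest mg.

4773 mg

f = (1/2)^(33/44) ≈ 0.594604; accumulation ratio R = 1/(1−f) ≈ 2.46672.
Loading dose to hit Cmax,ss on first dose: D_load = D_maint·R ≈ 1935 × 2.46672 ≈ 4773.10 mg.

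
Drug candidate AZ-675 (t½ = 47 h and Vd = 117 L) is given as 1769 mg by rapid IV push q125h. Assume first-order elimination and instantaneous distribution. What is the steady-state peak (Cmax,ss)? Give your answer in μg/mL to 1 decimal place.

k = ln2/t½ = ln2/47 ≈ 0.014748 h⁻¹; fraction remaining f = e^(−kτ) = e^(−0.014748×125) ≈ 0.1583.
At steady state, accumulation factor R = 1/(1 − e^(−kτ)) ≈ 1.1881.
Each bolus raises the concentration by D/Vd = 1769/117 ≈ 15.120 μg/mL.
Steady-state peak Cmax,ss = C₀·R ≈ 15.120 × 1.1881 ≈ 17.964 μg/mL.

18.0 μg/mL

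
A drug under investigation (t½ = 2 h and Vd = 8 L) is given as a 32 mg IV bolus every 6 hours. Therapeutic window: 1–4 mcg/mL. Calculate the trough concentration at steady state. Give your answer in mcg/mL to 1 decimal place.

The dosing interval is 3 half-lives, so f = 2^(−3) = 0.125.
Accumulation ratio R = 1/(1 − f) = 1/0.875 = 8/7.
Single-dose peak C₀ = D/Vd = 32/8 = 4 mcg/mL.
Steady-state peak Cmax,ss = C₀·R = 4 × 8/7 ≈ 4.571 mcg/mL.
Steady-state trough Cmin,ss = Cmax,ss·f ≈ 4.571 × 0.125 ≈ 0.571 mcg/mL.
Trough 0.6 mcg/mL vs MEC 1 mcg/mL: subtherapeutic.

0.6 mcg/mL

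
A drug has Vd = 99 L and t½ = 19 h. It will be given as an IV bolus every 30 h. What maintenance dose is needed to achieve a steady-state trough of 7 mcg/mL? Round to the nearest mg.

τ/t½ = 30/19 ≈ 1.5789, so f = (1/2)^(30/19) ≈ 0.334726.
Cmin,ss = (D/Vd)·f/(1−f), so D = Cmin,ss·Vd·(1−f)/f.
D = 7 × 99 × (1−f)/f ≈ 7 × 99 × 1.98752 ≈ 1377.35 mg.

1377 mg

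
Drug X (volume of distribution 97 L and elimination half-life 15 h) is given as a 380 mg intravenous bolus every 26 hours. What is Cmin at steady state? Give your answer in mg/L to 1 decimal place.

τ/t½ = 26/15 ≈ 1.7333, so fraction remaining f = (1/2)^(26/15) ≈ 0.3008.
Single-dose peak C₀ = D/Vd = 380/97 ≈ 3.918 mg/L.
Steady-state trough Cmin,ss = C₀·f/(1−f) ≈ 3.918 × 0.3008/0.6992 ≈ 1.686 mg/L.

1.7 mg/L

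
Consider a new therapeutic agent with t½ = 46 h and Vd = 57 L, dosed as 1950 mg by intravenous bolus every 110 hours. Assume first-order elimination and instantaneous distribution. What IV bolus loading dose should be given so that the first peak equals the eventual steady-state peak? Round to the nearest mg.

f = (1/2)^(110/46) ≈ 0.190610; accumulation ratio R = 1/(1−f) ≈ 1.23550.
Loading dose to hit Cmax,ss on first dose: D_load = D_maint·R ≈ 1950 × 1.23550 ≈ 2409.22 mg.

2409 mg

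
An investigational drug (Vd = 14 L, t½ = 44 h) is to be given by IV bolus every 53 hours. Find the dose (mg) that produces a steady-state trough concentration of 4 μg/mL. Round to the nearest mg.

73 mg

τ/t½ = 53/44 ≈ 1.2045, so f = (1/2)^(53/44) ≈ 0.433906.
Cmin,ss = (D/Vd)·f/(1−f), so D = Cmin,ss·Vd·(1−f)/f.
D = 4 × 14 × (1−f)/f ≈ 4 × 14 × 1.30465 ≈ 73.06 mg.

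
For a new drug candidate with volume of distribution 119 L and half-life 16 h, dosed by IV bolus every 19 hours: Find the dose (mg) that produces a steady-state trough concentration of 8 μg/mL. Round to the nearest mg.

τ/t½ = 19/16 ≈ 1.1875, so f = (1/2)^(19/16) ≈ 0.439063.
Cmin,ss = (D/Vd)·f/(1−f), so D = Cmin,ss·Vd·(1−f)/f.
D = 8 × 119 × (1−f)/f ≈ 8 × 119 × 1.27758 ≈ 1216.26 mg.

1216 mg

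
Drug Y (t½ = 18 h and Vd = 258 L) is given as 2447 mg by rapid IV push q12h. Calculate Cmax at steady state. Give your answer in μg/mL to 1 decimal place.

25.6 μg/mL

Over one 12-h interval, 12/18 ≈ 0.66667 half-lives elapse, leaving f ≈ 0.6300 of each dose.
At steady state, accumulation factor R = 1/(1 − e^(−kτ)) ≈ 2.7027.
Each bolus raises the concentration by D/Vd = 2447/258 ≈ 9.484 μg/mL.
Steady-state peak Cmax,ss = C₀·R ≈ 9.484 × 2.7027 ≈ 25.632 μg/mL.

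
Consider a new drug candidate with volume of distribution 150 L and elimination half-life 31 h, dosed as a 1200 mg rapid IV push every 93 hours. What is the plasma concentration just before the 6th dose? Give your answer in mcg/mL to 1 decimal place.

f = (1/2)^(τ/t½) = (1/2)^(93/31) ≈ 0.1250.
C₀ = D/Vd = 1200/150 ≈ 8.000 mcg/mL.
Before the 6th dose, 5 doses have been given. Superposition: Cmin = C₀·(f + f² + … + f^5).
≈ 8.000 × (0.1250 + 0.0156 + 0.0020 + 0.0002 + 0.0000) ≈ 8.000 × 0.1428 ≈ 1.142 mcg/mL.

1.1 mcg/mL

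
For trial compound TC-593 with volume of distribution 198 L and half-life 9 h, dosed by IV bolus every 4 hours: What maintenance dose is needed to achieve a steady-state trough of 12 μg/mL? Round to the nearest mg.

τ/t½ = 4/9 ≈ 0.44444, so f = (1/2)^(4/9) ≈ 0.734867.
Cmin,ss = (D/Vd)·f/(1−f), so D = Cmin,ss·Vd·(1−f)/f.
D = 12 × 198 × (1−f)/f ≈ 12 × 198 × 0.36079 ≈ 857.24 mg.

857 mg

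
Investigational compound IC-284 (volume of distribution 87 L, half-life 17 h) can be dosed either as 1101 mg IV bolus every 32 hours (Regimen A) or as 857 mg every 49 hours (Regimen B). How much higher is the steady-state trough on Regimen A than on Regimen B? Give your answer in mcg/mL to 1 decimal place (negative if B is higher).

Regimen A: f = (1/2)^(32/17) ≈ 0.2712; Cmin,ss = (1101/87)·f/(1−f) ≈ 4.709 mcg/mL.
Regimen B: f = (1/2)^(49/17) ≈ 0.1356; Cmin,ss = (857/87)·f/(1−f) ≈ 1.545 mcg/mL.
Difference ≈ 4.709 − 1.545 ≈ 3.164 mcg/mL.

3.2 mcg/mL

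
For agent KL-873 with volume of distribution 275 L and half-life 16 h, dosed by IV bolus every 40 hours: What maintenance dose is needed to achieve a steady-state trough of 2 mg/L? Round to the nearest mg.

τ/t½ = 40/16 ≈ 2.5, so f = (1/2)^(40/16) ≈ 0.176777.
Cmin,ss = (D/Vd)·f/(1−f), so D = Cmin,ss·Vd·(1−f)/f.
D = 2 × 275 × (1−f)/f ≈ 2 × 275 × 4.65684 ≈ 2561.26 mg.

2561 mg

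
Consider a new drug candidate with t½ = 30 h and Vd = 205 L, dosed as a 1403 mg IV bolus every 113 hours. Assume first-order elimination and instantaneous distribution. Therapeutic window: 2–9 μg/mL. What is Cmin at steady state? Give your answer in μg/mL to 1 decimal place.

k = ln2/t½ = ln2/30 ≈ 0.023105 h⁻¹; fraction remaining f = e^(−kτ) = e^(−0.023105×113) ≈ 0.0735.
Accumulation ratio R = 1/(1 − f) ≈ 1/0.9265 ≈ 1.0793.
Single-dose peak C₀ = D/Vd = 1403/205 ≈ 6.844 μg/mL.
Steady-state peak Cmax,ss = C₀·R ≈ 6.844 × 1.0793 ≈ 7.387 μg/mL.
One interval later, Cmin,ss = Cmax,ss·e^(−kτ) ≈ 7.387 × 0.0735 ≈ 0.543 μg/mL.
Trough 0.5 μg/mL vs MEC 2 μg/mL: subtherapeutic.

0.5 μg/mL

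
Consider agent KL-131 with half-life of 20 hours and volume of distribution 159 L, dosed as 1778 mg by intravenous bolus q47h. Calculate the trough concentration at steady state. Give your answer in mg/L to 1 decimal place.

τ/t½ = 47/20 ≈ 2.35, so fraction remaining f = (1/2)^(47/20) ≈ 0.1961.
Each bolus raises the concentration by D/Vd = 1778/159 ≈ 11.182 mg/L.
Steady-state trough Cmin,ss = C₀·f/(1−f) ≈ 11.182 × 0.1961/0.8039 ≈ 2.728 mg/L.

2.7 mg/L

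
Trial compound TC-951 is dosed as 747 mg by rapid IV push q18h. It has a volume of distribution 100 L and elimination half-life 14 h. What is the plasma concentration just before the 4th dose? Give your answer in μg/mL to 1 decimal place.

f = (1/2)^(τ/t½) = (1/2)^(18/14) ≈ 0.4102.
C₀ = D/Vd = 747/100 ≈ 7.470 μg/mL.
Before the 4th dose, 3 doses have been given. Superposition: Cmin = C₀·(f + f² + … + f^3).
≈ 7.470 × (0.4102 + 0.1683 + 0.0690) ≈ 7.470 × 0.6475 ≈ 4.837 μg/mL.

4.8 μg/mL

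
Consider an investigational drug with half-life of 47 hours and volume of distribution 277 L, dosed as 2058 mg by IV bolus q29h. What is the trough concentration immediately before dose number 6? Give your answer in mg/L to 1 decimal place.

f = (1/2)^(τ/t½) = (1/2)^(29/47) ≈ 0.6520.
C₀ = D/Vd = 2058/277 ≈ 7.430 mg/L.
Before the 6th dose, 5 doses have been given. Superposition: Cmin = C₀·(f + f² + … + f^5).
≈ 7.430 × (0.6520 + 0.4251 + 0.2772 + 0.1807 + 0.1178) ≈ 7.430 × 1.6528 ≈ 12.280 mg/L.

12.3 mg/L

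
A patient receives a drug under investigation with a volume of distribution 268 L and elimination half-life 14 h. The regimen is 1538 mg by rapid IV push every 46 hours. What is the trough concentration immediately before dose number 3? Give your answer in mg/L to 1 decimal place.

f = (1/2)^(τ/t½) = (1/2)^(46/14) ≈ 0.1025.
C₀ = D/Vd = 1538/268 ≈ 5.739 mg/L.
Before the 3rd dose, 2 doses have been given. Superposition: Cmin = C₀·(f + f²).
≈ 5.739 × (0.1025 + 0.0105) ≈ 5.739 × 0.1130 ≈ 0.649 mg/L.

0.6 mg/L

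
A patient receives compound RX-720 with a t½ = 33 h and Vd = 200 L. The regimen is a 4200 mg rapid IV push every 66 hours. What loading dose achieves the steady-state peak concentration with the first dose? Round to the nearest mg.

5600 mg

f = (1/2)^(66/33) ≈ 0.250000; accumulation ratio R = 1/(1−f) ≈ 1.33333.
Loading dose to hit Cmax,ss on first dose: D_load = D_maint·R ≈ 4200 × 1.33333 ≈ 5599.99 mg.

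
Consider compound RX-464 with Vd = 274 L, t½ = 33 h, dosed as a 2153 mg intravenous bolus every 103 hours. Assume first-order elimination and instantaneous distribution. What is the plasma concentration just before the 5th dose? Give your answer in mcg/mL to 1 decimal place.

1.0 mcg/mL

f = (1/2)^(τ/t½) = (1/2)^(103/33) ≈ 0.1149.
C₀ = D/Vd = 2153/274 ≈ 7.858 mcg/mL.
Before the 5th dose, 4 doses have been given. Superposition: Cmin = C₀·(f + f² + … + f^4).
≈ 7.858 × (0.1149 + 0.0132 + 0.0015 + 0.0002) ≈ 7.858 × 0.1298 ≈ 1.020 mcg/mL.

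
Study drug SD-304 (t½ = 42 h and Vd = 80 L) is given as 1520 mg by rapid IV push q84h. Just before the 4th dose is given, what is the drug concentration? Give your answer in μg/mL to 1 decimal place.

6.2 μg/mL

f = (1/2)^(τ/t½) = (1/2)^(84/42) ≈ 0.2500.
C₀ = D/Vd = 1520/80 ≈ 19.000 μg/mL.
Before the 4th dose, 3 doses have been given. Superposition: Cmin = C₀·(f + f² + … + f^3).
≈ 19.000 × (0.2500 + 0.0625 + 0.0156) ≈ 19.000 × 0.3281 ≈ 6.234 μg/mL.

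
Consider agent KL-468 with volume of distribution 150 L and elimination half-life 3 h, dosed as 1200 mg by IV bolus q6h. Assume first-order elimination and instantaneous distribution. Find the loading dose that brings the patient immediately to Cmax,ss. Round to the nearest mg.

1600 mg

f = (1/2)^(6/3) ≈ 0.250000; accumulation ratio R = 1/(1−f) ≈ 1.33333.
Loading dose to hit Cmax,ss on first dose: D_load = D_maint·R ≈ 1200 × 1.33333 ≈ 1600.00 mg.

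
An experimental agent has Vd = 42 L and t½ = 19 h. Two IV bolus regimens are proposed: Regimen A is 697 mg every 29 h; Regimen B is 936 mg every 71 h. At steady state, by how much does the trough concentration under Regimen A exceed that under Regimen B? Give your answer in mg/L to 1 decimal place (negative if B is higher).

Regimen A: f = (1/2)^(29/19) ≈ 0.3472; Cmin,ss = (697/42)·f/(1−f) ≈ 8.826 mg/L.
Regimen B: f = (1/2)^(71/19) ≈ 0.0750; Cmin,ss = (936/42)·f/(1−f) ≈ 1.807 mg/L.
Difference ≈ 8.826 − 1.807 ≈ 7.019 mg/L.

7.0 mg/L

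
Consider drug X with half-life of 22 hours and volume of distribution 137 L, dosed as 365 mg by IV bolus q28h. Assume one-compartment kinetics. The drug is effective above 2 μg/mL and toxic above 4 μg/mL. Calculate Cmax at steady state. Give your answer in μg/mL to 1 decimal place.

4.5 μg/mL

Over one 28-h interval, 28/22 ≈ 1.2727 half-lives elapse, leaving f ≈ 0.4139 of each dose.
Accumulation ratio R = 1/(1 − f) ≈ 1/0.5861 ≈ 1.7062.
Each bolus raises the concentration by D/Vd = 365/137 ≈ 2.664 μg/mL.
Steady-state peak Cmax,ss = C₀·R ≈ 2.664 × 1.7062 ≈ 4.545 μg/mL.
Peak 4.5 μg/mL vs MTC 4 μg/mL: exceeds toxic threshold.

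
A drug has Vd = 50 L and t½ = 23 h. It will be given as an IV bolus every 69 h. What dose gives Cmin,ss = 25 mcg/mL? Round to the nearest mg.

τ/t½ = 69/23 ≈ 3, so f = (1/2)^(69/23) ≈ 0.125000.
Cmin,ss = (D/Vd)·f/(1−f), so D = Cmin,ss·Vd·(1−f)/f.
D = 25 × 50 × (1−f)/f ≈ 25 × 50 × 7.00000 ≈ 8750.00 mg.

8750 mg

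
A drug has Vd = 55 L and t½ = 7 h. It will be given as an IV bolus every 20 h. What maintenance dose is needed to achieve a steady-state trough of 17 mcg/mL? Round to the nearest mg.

τ/t½ = 20/7 ≈ 2.8571, so f = (1/2)^(20/7) ≈ 0.138011.
Cmin,ss = (D/Vd)·f/(1−f), so D = Cmin,ss·Vd·(1−f)/f.
D = 17 × 55 × (1−f)/f ≈ 17 × 55 × 6.24580 ≈ 5839.82 mg.

5840 mg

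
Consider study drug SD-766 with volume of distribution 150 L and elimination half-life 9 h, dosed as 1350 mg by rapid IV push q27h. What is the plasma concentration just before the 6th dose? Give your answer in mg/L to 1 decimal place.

1.3 mg/L

f = (1/2)^(τ/t½) = (1/2)^(27/9) ≈ 0.1250.
C₀ = D/Vd = 1350/150 ≈ 9.000 mg/L.
Before the 6th dose, 5 doses have been given. Superposition: Cmin = C₀·(f + f² + … + f^5).
≈ 9.000 × (0.1250 + 0.0156 + 0.0020 + 0.0002 + 0.0000) ≈ 9.000 × 0.1428 ≈ 1.285 mg/L.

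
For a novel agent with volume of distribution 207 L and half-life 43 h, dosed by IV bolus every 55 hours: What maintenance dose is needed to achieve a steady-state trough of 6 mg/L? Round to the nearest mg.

τ/t½ = 55/43 ≈ 1.2791, so f = (1/2)^(55/43) ≈ 0.412061.
Cmin,ss = (D/Vd)·f/(1−f), so D = Cmin,ss·Vd·(1−f)/f.
D = 6 × 207 × (1−f)/f ≈ 6 × 207 × 1.42683 ≈ 1772.12 mg.

1772 mg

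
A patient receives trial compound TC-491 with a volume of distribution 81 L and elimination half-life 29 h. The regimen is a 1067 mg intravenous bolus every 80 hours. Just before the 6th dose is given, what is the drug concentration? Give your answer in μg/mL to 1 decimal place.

f = (1/2)^(τ/t½) = (1/2)^(80/29) ≈ 0.1478.
C₀ = D/Vd = 1067/81 ≈ 13.173 μg/mL.
Before the 6th dose, 5 doses have been given. Superposition: Cmin = C₀·(f + f² + … + f^5).
≈ 13.173 × (0.1478 + 0.0218 + 0.0032 + 0.0005 + 0.0001) ≈ 13.173 × 0.1734 ≈ 2.284 μg/mL.

2.3 μg/mL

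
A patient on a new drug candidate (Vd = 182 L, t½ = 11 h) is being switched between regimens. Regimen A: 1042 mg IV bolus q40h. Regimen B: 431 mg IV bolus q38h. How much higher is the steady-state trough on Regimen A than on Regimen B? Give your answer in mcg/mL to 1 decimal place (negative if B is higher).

Regimen A: f = (1/2)^(40/11) ≈ 0.0804; Cmin,ss = (1042/182)·f/(1−f) ≈ 0.501 mcg/mL.
Regimen B: f = (1/2)^(38/11) ≈ 0.0912; Cmin,ss = (431/182)·f/(1−f) ≈ 0.238 mcg/mL.
Difference ≈ 0.501 − 0.238 ≈ 0.263 mcg/mL.

0.3 mcg/mL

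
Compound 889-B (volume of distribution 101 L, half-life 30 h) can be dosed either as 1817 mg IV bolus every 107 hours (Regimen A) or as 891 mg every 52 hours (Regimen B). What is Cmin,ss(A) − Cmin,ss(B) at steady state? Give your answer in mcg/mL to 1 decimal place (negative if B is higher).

Regimen A: f = (1/2)^(107/30) ≈ 0.0844; Cmin,ss = (1817/101)·f/(1−f) ≈ 1.658 mcg/mL.
Regimen B: f = (1/2)^(52/30) ≈ 0.3008; Cmin,ss = (891/101)·f/(1−f) ≈ 3.795 mcg/mL.
Difference ≈ 1.658 − 3.795 ≈ -2.137 mcg/mL.

-2.1 mcg/mL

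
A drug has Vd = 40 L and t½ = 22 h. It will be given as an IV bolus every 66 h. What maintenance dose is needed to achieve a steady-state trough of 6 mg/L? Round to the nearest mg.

τ/t½ = 66/22 ≈ 3, so f = (1/2)^(66/22) ≈ 0.125000.
Cmin,ss = (D/Vd)·f/(1−f), so D = Cmin,ss·Vd·(1−f)/f.
D = 6 × 40 × (1−f)/f ≈ 6 × 40 × 7.00000 ≈ 1680.00 mg.

1680 mg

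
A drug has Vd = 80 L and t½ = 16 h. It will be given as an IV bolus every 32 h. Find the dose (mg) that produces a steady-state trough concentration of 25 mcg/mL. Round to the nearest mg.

τ/t½ = 32/16 ≈ 2, so f = (1/2)^(32/16) ≈ 0.250000.
Cmin,ss = (D/Vd)·f/(1−f), so D = Cmin,ss·Vd·(1−f)/f.
D = 25 × 80 × (1−f)/f ≈ 25 × 80 × 3.00000 ≈ 6000.00 mg.

6000 mg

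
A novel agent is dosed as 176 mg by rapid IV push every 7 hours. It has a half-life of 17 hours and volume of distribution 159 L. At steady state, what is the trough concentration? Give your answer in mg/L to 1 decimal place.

3.4 mg/L

Over one 7-h interval, 7/17 ≈ 0.41176 half-lives elapse, leaving f ≈ 0.7517 of each dose.
At steady state, accumulation factor R = 1/(1 − e^(−kτ)) ≈ 4.0274.
Each bolus raises the concentration by D/Vd = 176/159 ≈ 1.107 mg/L.
Cmax,ss = C₀/(1 − f) ≈ 1.107/0.2483 ≈ 4.458 mg/L.
Steady-state trough Cmin,ss = Cmax,ss·f ≈ 4.458 × 0.7517 ≈ 3.351 mg/L.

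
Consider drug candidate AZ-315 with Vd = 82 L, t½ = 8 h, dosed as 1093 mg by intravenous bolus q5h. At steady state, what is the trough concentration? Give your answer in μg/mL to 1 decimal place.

Over one 5-h interval, 5/8 ≈ 0.625 half-lives elapse, leaving f ≈ 0.6484 of each dose.
Accumulation ratio R = 1/(1 − f) ≈ 1/0.3516 ≈ 2.8441.
Single-dose peak C₀ = D/Vd = 1093/82 ≈ 13.329 μg/mL.
Steady-state peak Cmax,ss = C₀·R ≈ 13.329 × 2.8441 ≈ 37.909 μg/mL.
One interval later, Cmin,ss = Cmax,ss·e^(−kτ) ≈ 37.909 × 0.6484 ≈ 24.580 μg/mL.

24.6 μg/mL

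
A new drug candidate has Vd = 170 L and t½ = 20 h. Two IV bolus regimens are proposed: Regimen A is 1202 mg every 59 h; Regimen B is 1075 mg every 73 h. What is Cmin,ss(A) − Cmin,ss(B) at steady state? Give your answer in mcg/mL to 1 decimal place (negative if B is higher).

0.5 mcg/mL

Regimen A: f = (1/2)^(59/20) ≈ 0.1294; Cmin,ss = (1202/170)·f/(1−f) ≈ 1.051 mcg/mL.
Regimen B: f = (1/2)^(73/20) ≈ 0.0797; Cmin,ss = (1075/170)·f/(1−f) ≈ 0.548 mcg/mL.
Difference ≈ 1.051 − 0.548 ≈ 0.503 mcg/mL.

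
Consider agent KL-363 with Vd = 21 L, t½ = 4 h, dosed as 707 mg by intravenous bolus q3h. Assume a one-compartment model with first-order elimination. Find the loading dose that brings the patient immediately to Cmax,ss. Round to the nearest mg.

1744 mg

f = (1/2)^(3/4) ≈ 0.594604; accumulation ratio R = 1/(1−f) ≈ 2.46672.
Loading dose to hit Cmax,ss on first dose: D_load = D_maint·R ≈ 707 × 2.46672 ≈ 1743.97 mg.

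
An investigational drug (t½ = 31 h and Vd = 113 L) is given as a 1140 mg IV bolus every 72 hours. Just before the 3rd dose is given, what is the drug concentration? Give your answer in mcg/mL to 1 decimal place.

f = (1/2)^(τ/t½) = (1/2)^(72/31) ≈ 0.1999.
C₀ = D/Vd = 1140/113 ≈ 10.088 mcg/mL.
Before the 3rd dose, 2 doses have been given. Superposition: Cmin = C₀·(f + f²).
≈ 10.088 × (0.1999 + 0.0400) ≈ 10.088 × 0.2399 ≈ 2.420 mcg/mL.

2.4 mcg/mL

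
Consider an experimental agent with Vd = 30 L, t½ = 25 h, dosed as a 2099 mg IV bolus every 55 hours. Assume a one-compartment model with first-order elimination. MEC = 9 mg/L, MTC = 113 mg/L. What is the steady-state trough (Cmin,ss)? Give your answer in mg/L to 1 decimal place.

19.5 mg/L

k = ln2/t½ = ln2/25 ≈ 0.027726 h⁻¹; fraction remaining f = e^(−kτ) = e^(−0.027726×55) ≈ 0.2176.
Accumulation ratio R = 1/(1 − f) ≈ 1/0.7824 ≈ 1.2781.
Single-dose peak C₀ = D/Vd = 2099/30 ≈ 69.967 mg/L.
Cmax,ss = C₀/(1 − f) ≈ 69.967/0.7824 ≈ 89.426 mg/L.
One interval later, Cmin,ss = Cmax,ss·e^(−kτ) ≈ 89.426 × 0.2176 ≈ 19.459 mg/L.
Trough 19.5 mg/L vs MEC 9 mg/L: adequate.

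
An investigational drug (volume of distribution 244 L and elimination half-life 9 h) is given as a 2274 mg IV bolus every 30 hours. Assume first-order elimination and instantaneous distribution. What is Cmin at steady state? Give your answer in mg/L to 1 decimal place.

1.0 mg/L

k = ln2/t½ = ln2/9 ≈ 0.077016 h⁻¹; fraction remaining f = e^(−kτ) = e^(−0.077016×30) ≈ 0.0992.
Single-dose peak C₀ = D/Vd = 2274/244 ≈ 9.320 mg/L.
Steady-state trough Cmin,ss = C₀·f/(1−f) ≈ 9.320 × 0.0992/0.9008 ≈ 1.026 mg/L.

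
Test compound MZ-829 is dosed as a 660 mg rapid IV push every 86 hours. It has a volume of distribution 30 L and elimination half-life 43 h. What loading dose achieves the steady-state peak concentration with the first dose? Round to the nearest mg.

f = (1/2)^(86/43) ≈ 0.250000; accumulation ratio R = 1/(1−f) ≈ 1.33333.
Loading dose to hit Cmax,ss on first dose: D_load = D_maint·R ≈ 660 × 1.33333 ≈ 880.00 mg.

880 mg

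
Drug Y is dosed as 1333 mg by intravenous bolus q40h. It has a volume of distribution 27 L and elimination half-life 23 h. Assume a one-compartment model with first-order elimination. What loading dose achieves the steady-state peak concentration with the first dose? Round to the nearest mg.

f = (1/2)^(40/23) ≈ 0.299550; accumulation ratio R = 1/(1−f) ≈ 1.42765.
Loading dose to hit Cmax,ss on first dose: D_load = D_maint·R ≈ 1333 × 1.42765 ≈ 1903.06 mg.

1903 mg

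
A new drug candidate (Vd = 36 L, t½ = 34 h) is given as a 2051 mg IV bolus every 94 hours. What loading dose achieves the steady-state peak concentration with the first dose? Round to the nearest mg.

f = (1/2)^(94/34) ≈ 0.147143; accumulation ratio R = 1/(1−f) ≈ 1.17253.
Loading dose to hit Cmax,ss on first dose: D_load = D_maint·R ≈ 2051 × 1.17253 ≈ 2404.86 mg.

2405 mg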